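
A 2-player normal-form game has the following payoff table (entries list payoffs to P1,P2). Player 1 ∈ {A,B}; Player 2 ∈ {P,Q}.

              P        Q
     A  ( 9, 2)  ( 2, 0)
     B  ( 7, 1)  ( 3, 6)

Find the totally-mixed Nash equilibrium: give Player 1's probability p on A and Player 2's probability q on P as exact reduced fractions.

P1 indiff ⇒ q·9+(1-q)·2 = q·7+(1-q)·3 ⇒ q(2) = (1-q)(1) ⇒ q = 1/3
P2 indiff ⇒ p·2+(1-p)·1 = p·0+(1-p)·6 ⇒ p(2) = (1-p)(5) ⇒ p = 5/7

p=5/7, q=1/3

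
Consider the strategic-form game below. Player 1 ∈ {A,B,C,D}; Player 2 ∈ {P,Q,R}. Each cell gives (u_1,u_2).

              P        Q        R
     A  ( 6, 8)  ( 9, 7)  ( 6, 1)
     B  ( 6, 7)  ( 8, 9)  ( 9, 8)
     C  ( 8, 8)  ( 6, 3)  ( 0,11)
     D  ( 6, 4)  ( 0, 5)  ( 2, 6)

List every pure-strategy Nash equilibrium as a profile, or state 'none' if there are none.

PSNE: ∅

(A,P): not NE [P1→C gives 8>6]
(A,Q): not NE [P2→P gives 8>7]
(A,R): not NE [P1→B gives 9>6; P2→P gives 8>1]
(B,P): not NE [P1→C gives 8>6; P2→Q gives 9>7]
(B,Q): not NE [P1→A gives 9>8]
(B,R): not NE [P2→Q gives 9>8]
(C,P): not NE [P2→R gives 11>8]
(C,Q): not NE [P1→A gives 9>6; P2→R gives 11>3]
(C,R): not NE [P1→B gives 9>0]
(D,P): not NE [P1→C gives 8>6; P2→R gives 6>4]
(D,Q): not NE [P1→A gives 9>0; P2→R gives 6>5]
(D,R): not NE [P1→B gives 9>2]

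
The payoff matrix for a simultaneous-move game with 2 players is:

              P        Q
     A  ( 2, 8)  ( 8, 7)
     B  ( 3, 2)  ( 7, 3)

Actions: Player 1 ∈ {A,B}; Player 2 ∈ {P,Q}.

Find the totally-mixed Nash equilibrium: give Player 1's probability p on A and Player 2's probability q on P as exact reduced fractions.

P1 indiff ⇒ q·2+(1-q)·8 = q·3+(1-q)·7 ⇒ q(-1) = (1-q)(-1) ⇒ q = 1/2
P2 indiff ⇒ p·8+(1-p)·2 = p·7+(1-p)·3 ⇒ p(1) = (1-p)(1) ⇒ p = 1/2

(p,q) = (1/2, 1/2)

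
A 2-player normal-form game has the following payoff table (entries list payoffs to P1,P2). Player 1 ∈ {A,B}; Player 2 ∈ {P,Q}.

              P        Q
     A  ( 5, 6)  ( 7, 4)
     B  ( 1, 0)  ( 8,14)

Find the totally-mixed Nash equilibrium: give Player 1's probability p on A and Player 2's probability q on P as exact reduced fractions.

P1 indiff ⇒ q·5+(1-q)·7 = q·1+(1-q)·8 ⇒ q(4) = (1-q)(1) ⇒ q = 1/5
P2 indiff ⇒ p·6+(1-p)·0 = p·4+(1-p)·14 ⇒ p(2) = (1-p)(14) ⇒ p = 7/8

(p,q) = (7/8, 1/5)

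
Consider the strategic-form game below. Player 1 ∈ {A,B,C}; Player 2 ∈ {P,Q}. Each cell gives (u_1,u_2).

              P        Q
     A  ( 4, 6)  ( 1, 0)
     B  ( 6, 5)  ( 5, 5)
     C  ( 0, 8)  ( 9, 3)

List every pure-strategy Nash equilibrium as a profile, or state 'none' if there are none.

(A,P): not NE [P1→B gives 6>4]
(A,Q): not NE [P1→C gives 9>1; P2→P gives 6>0]
(B,P): NE
(B,Q): not NE [P1→C gives 9>5]
(C,P): not NE [P1→B gives 6>0]
(C,Q): not NE [P2→P gives 8>3]

PSNE = {(B,P)}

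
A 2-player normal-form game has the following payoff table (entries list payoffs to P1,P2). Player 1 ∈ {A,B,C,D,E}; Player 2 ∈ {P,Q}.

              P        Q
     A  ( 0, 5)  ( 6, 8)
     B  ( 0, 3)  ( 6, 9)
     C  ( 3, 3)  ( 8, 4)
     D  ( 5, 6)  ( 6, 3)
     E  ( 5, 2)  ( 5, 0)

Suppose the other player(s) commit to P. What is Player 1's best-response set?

u_1(A vs P) = 0
u_1(B vs P) = 0
u_1(C vs P) = 3
u_1(D vs P) = 5
u_1(E vs P) = 5
max payoff 5 at {D,E}

BR_1 = {D,E}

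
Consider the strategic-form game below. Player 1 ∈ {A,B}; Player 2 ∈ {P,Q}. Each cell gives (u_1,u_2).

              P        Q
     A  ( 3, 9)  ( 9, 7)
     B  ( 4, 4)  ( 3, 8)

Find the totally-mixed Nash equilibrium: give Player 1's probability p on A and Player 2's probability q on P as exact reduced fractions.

p=2/3, q=6/7

P1 indiff ⇒ q·3+(1-q)·9 = q·4+(1-q)·3 ⇒ q(-1) = (1-q)(-6) ⇒ q = 6/7
P2 indiff ⇒ p·9+(1-p)·4 = p·7+(1-p)·8 ⇒ p(2) = (1-p)(4) ⇒ p = 2/3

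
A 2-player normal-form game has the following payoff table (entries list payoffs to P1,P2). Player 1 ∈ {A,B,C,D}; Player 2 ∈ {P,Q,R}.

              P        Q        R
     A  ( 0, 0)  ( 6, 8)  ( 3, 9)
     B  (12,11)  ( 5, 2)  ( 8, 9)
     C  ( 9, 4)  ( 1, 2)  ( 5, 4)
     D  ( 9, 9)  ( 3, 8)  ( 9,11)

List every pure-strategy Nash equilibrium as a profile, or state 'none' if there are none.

(A,P): not NE [P1→B gives 12>0; P2→R gives 9>0]
(A,Q): not NE [P2→R gives 9>8]
(A,R): not NE [P1→D gives 9>3]
(B,P): NE
(B,Q): not NE [P1→A gives 6>5; P2→P gives 11>2]
(B,R): not NE [P1→D gives 9>8; P2→P gives 11>9]
(C,P): not NE [P1→B gives 12>9]
(C,Q): not NE [P1→A gives 6>1; P2→R gives 4>2]
(C,R): not NE [P1→D gives 9>5]
(D,P): not NE [P1→B gives 12>9; P2→R gives 11>9]
(D,Q): not NE [P1→A gives 6>3; P2→R gives 11>8]
(D,R): NE

Nash profiles: (B,P), (D,R)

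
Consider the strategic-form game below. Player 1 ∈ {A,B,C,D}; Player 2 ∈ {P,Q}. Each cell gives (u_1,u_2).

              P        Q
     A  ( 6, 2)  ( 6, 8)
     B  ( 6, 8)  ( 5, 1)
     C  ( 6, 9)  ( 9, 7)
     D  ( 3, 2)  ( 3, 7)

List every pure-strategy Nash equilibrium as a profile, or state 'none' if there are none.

(A,P): not NE [P2→Q gives 8>2]
(A,Q): not NE [P1→C gives 9>6]
(B,P): NE
(B,Q): not NE [P1→C gives 9>5; P2→P gives 8>1]
(C,P): NE
(C,Q): not NE [P2→P gives 9>7]
(D,P): not NE [P1→C gives 6>3; P2→Q gives 7>2]
(D,Q): not NE [P1→C gives 9>3]

NE set: (B,P), (C,P)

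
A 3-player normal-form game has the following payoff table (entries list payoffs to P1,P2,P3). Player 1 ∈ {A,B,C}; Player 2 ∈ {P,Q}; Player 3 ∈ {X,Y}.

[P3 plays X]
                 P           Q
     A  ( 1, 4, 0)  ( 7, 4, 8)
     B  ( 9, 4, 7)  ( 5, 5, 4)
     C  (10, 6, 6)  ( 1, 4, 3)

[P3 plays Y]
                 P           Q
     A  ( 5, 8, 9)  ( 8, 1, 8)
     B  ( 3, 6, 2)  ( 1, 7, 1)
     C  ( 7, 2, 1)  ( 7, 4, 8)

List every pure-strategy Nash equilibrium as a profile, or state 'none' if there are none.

(A,P,X): not NE [P1→C gives 10>1; P3→Y gives 9>0]
(A,P,Y): not NE [P1→C gives 7>5]
(A,Q,X): NE
(A,Q,Y): not NE [P2→P gives 8>1]
(B,P,X): not NE [P1→C gives 10>9; P2→Q gives 5>4]
(B,P,Y): not NE [P1→C gives 7>3; P2→Q gives 7>6; P3→X gives 7>2]
(B,Q,X): not NE [P1→A gives 7>5]
(B,Q,Y): not NE [P1→A gives 8>1; P3→X gives 4>1]
(C,P,X): NE
(C,P,Y): not NE [P2→Q gives 4>2; P3→X gives 6>1]
(C,Q,X): not NE [P1→A gives 7>1; P2→P gives 6>4; P3→Y gives 8>3]
(C,Q,Y): not NE [P1→A gives 8>7]

Nash profiles: (A,Q,X), (C,P,X)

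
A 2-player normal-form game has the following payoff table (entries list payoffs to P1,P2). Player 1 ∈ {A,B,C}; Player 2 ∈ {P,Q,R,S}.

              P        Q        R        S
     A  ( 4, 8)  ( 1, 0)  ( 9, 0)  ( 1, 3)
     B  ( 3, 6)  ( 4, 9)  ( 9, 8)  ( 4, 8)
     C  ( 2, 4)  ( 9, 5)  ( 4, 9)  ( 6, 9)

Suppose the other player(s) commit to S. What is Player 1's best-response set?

BR_1 = {C}

u_1(A vs S) = 1
u_1(B vs S) = 4
u_1(C vs S) = 6
max payoff 6 at {C}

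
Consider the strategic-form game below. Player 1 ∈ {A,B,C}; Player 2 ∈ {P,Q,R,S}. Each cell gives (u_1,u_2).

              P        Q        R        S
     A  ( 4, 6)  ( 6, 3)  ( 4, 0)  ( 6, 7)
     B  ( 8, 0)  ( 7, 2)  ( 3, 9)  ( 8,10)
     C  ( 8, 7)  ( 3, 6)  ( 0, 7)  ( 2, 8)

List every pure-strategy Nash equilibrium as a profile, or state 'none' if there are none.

Nash profiles: (B,S)

(A,P): not NE [P1→C gives 8>4; P2→S gives 7>6]
(A,Q): not NE [P1→B gives 7>6; P2→S gives 7>3]
(A,R): not NE [P2→S gives 7>0]
(A,S): not NE [P1→B gives 8>6]
(B,P): not NE [P2→S gives 10>0]
(B,Q): not NE [P2→S gives 10>2]
(B,R): not NE [P1→A gives 4>3; P2→S gives 10>9]
(B,S): NE
(C,P): not NE [P2→S gives 8>7]
(C,Q): not NE [P1→B gives 7>3; P2→S gives 8>6]
(C,R): not NE [P1→A gives 4>0; P2→S gives 8>7]
(C,S): not NE [P1→B gives 8>2]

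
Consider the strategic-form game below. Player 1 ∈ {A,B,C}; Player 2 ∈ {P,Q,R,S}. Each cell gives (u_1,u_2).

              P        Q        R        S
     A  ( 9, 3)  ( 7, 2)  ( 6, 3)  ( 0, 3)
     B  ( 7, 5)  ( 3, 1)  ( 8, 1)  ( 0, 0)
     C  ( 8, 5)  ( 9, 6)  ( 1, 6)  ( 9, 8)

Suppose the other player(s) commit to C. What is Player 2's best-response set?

argmax u_2 = {S}

u_2(P vs C) = 5
u_2(Q vs C) = 6
u_2(R vs C) = 6
u_2(S vs C) = 8
max payoff 8 at {S}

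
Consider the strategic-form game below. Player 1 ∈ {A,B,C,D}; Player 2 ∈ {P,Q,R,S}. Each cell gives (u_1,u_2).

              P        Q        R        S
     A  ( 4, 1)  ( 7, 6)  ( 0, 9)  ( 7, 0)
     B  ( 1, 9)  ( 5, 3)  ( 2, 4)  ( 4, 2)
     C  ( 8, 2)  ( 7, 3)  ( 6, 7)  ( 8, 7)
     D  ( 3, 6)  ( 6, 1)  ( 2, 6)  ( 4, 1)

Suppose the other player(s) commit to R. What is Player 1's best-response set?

P1 best: {C}

u_1(A vs R) = 0
u_1(B vs R) = 2
u_1(C vs R) = 6
u_1(D vs R) = 2
max payoff 6 at {C}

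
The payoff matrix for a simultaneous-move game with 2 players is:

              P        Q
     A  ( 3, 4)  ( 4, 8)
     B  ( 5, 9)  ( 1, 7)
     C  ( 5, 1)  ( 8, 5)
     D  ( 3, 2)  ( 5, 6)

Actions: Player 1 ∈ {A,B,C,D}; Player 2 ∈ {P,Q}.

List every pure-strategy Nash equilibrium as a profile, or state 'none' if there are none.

(A,P): not NE [P1→C gives 5>3; P2→Q gives 8>4]
(A,Q): not NE [P1→C gives 8>4]
(B,P): NE
(B,Q): not NE [P1→C gives 8>1; P2→P gives 9>7]
(C,P): not NE [P2→Q gives 5>1]
(C,Q): NE
(D,P): not NE [P1→C gives 5>3; P2→Q gives 6>2]
(D,Q): not NE [P1→C gives 8>5]

PSNE = {(B,P), (C,Q)}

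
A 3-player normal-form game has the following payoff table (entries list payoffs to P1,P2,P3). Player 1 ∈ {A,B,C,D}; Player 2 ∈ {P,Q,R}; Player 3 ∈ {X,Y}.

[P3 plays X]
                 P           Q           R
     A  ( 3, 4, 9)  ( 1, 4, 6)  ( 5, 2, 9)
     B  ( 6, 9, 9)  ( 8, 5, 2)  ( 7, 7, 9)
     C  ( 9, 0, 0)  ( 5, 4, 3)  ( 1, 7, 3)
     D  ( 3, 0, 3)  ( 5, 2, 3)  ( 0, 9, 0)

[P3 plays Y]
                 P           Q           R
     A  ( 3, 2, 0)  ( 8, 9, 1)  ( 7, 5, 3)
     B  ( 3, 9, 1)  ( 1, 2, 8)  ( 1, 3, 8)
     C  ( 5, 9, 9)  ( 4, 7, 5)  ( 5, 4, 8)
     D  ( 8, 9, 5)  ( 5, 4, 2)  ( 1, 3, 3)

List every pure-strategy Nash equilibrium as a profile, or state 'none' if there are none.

(A,P,X): not NE [P1→C gives 9>3]
(A,P,Y): not NE [P1→D gives 8>3; P2→Q gives 9>2; P3→X gives 9>0]
(A,Q,X): not NE [P1→B gives 8>1]
(A,Q,Y): not NE [P3→X gives 6>1]
(A,R,X): not NE [P1→B gives 7>5; P2→Q gives 4>2]
(A,R,Y): not NE [P2→Q gives 9>5; P3→X gives 9>3]
(B,P,X): not NE [P1→C gives 9>6]
(B,P,Y): not NE [P1→D gives 8>3; P3→X gives 9>1]
(B,Q,X): not NE [P2→P gives 9>5; P3→Y gives 8>2]
(B,Q,Y): not NE [P1→A gives 8>1; P2→P gives 9>2]
(B,R,X): not NE [P2→P gives 9>7]
(B,R,Y): not NE [P1→A gives 7>1; P2→P gives 9>3; P3→X gives 9>8]
(C,P,X): not NE [P2→R gives 7>0; P3→Y gives 9>0]
(C,P,Y): not NE [P1→D gives 8>5]
(C,Q,X): not NE [P1→B gives 8>5; P2→R gives 7>4; P3→Y gives 5>3]
(C,Q,Y): not NE [P1→A gives 8>4; P2→P gives 9>7]
(C,R,X): not NE [P1→B gives 7>1; P3→Y gives 8>3]
(C,R,Y): not NE [P1→A gives 7>5; P2→P gives 9>4]
(D,P,X): not NE [P1→C gives 9>3; P2→R gives 9>0; P3→Y gives 5>3]
(D,P,Y): NE
(D,Q,X): not NE [P1→B gives 8>5; P2→R gives 9>2]
(D,Q,Y): not NE [P1→A gives 8>5; P2→P gives 9>4; P3→X gives 3>2]
(D,R,X): not NE [P1→B gives 7>0; P3→Y gives 3>0]
(D,R,Y): not NE [P1→A gives 7>1; P2→P gives 9>3]

PSNE = {(D,P,Y)}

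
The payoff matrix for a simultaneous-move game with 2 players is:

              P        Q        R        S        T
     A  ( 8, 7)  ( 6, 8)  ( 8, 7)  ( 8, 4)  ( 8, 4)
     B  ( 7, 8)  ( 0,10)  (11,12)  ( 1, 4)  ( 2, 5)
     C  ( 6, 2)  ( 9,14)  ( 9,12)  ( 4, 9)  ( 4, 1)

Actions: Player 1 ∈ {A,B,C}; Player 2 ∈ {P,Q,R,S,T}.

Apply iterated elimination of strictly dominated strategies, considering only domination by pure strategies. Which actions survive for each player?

Survivors P1:{B,C} P2:{Q,R}

P2 drop P (Q beats it: A:8>7 B:10>8 C:14>2)
P2 drop S (Q beats it: A:8>4 B:10>4 C:14>9)
P2 drop T (Q beats it: A:8>4 B:10>5 C:14>1)
P1 drop A (C beats it: Q:9>6 R:9>8)
P1→{B,C} P2→{Q,R}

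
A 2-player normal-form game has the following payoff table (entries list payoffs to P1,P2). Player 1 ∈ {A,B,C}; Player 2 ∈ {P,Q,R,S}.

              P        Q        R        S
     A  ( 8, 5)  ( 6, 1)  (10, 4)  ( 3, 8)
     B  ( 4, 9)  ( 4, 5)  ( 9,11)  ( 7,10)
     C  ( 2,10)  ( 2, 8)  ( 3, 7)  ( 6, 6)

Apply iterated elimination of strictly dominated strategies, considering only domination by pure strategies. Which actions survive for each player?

Remaining: P1:{A,B} P2:{R,S}

P1 drop C (B beats it: P:4>2 Q:4>2 R:9>3 S:7>6)
P2 drop P (S beats it: A:8>5 B:10>9)
P2 drop Q (R beats it: A:4>1 B:11>5)
P1→{A,B} P2→{R,S}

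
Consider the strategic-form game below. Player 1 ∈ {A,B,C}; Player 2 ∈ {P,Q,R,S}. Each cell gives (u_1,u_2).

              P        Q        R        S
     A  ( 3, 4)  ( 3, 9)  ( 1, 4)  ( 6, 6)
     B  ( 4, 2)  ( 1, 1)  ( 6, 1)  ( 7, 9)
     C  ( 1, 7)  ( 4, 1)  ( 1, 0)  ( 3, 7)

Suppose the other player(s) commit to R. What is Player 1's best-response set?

argmax u_1 = {B}

u_1(A vs R) = 1
u_1(B vs R) = 6
u_1(C vs R) = 1
max payoff 6 at {B}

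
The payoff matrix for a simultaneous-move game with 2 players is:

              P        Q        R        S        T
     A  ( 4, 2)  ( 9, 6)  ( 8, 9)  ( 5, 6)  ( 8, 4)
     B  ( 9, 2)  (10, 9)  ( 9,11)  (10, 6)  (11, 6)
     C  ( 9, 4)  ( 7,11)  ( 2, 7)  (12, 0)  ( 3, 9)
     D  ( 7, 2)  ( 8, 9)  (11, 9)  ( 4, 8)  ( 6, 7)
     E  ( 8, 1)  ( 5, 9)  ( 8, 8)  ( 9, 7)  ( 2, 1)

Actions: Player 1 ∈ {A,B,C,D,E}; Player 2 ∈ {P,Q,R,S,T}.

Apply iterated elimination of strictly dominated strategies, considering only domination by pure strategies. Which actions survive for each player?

P1 drop A (B beats it: P:9>4 Q:10>9 R:9>8 S:10>5 T:11>8)
P1 drop E (B beats it: P:9>8 Q:10>5 R:9>8 S:10>9 T:11>2)
P2 drop P (Q beats it: B:9>2 C:11>4 D:9>2)
P2 drop S (Q beats it: B:9>6 C:11>0 D:9>8)
P1 drop C (B beats it: Q:10>7 R:9>2 T:11>3)
P2 drop T (Q beats it: B:9>6 D:9>7)
P1→{B,D} P2→{Q,R}

Remaining: P1:{B,D} P2:{Q,R}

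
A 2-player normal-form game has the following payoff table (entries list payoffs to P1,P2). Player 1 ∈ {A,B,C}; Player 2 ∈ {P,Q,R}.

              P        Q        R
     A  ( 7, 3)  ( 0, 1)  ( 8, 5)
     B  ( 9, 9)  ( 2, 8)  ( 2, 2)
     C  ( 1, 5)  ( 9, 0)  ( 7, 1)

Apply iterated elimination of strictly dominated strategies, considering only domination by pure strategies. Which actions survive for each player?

Survivors P1:{A,B} P2:{P,R}

P2 drop Q (P beats it: A:3>1 B:9>8 C:5>0)
P1 drop C (A beats it: P:7>1 R:8>7)
P1→{A,B} P2→{P,R}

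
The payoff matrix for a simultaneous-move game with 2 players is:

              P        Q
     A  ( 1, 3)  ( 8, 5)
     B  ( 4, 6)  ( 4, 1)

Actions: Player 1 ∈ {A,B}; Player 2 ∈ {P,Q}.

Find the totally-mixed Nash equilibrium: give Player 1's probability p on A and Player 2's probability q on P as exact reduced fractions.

P1 indiff ⇒ q·1+(1-q)·8 = q·4+(1-q)·4 ⇒ q(-3) = (1-q)(-4) ⇒ q = 4/7
P2 indiff ⇒ p·3+(1-p)·6 = p·5+(1-p)·1 ⇒ p(-2) = (1-p)(-5) ⇒ p = 5/7

p=5/7, q=4/7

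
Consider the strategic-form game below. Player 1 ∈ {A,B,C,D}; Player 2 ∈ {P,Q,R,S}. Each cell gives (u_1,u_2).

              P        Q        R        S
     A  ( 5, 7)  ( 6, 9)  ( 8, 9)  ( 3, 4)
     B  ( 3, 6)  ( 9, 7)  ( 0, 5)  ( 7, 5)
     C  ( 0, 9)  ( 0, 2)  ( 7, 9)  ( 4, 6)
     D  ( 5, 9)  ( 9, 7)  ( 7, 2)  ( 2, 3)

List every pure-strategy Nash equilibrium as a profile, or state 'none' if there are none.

PSNE = {(A,R), (B,Q), (D,P)}

(A,P): not NE [P2→R gives 9>7]
(A,Q): not NE [P1→D gives 9>6]
(A,R): NE
(A,S): not NE [P1→B gives 7>3; P2→R gives 9>4]
(B,P): not NE [P1→D gives 5>3; P2→Q gives 7>6]
(B,Q): NE
(B,R): not NE [P1→A gives 8>0; P2→Q gives 7>5]
(B,S): not NE [P2→Q gives 7>5]
(C,P): not NE [P1→D gives 5>0]
(C,Q): not NE [P1→D gives 9>0; P2→R gives 9>2]
(C,R): not NE [P1→A gives 8>7]
(C,S): not NE [P1→B gives 7>4; P2→R gives 9>6]
(D,P): NE
(D,Q): not NE [P2→P gives 9>7]
(D,R): not NE [P1→A gives 8>7; P2→P gives 9>2]
(D,S): not NE [P1→B gives 7>2; P2→P gives 9>3]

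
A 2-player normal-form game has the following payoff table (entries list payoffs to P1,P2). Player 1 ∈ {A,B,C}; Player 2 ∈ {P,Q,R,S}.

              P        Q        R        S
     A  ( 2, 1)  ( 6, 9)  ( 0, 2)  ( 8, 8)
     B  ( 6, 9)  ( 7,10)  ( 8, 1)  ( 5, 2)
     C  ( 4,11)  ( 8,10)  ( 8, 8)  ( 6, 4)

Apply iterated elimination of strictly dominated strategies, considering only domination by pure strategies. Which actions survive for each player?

IESDS → P1:{B,C} P2:{P,Q}

P2 drop R (Q beats it: A:9>2 B:10>1 C:10>8)
P2 drop S (Q beats it: A:9>8 B:10>2 C:10>4)
P1 drop A (B beats it: P:6>2 Q:7>6)
P1→{B,C} P2→{P,Q}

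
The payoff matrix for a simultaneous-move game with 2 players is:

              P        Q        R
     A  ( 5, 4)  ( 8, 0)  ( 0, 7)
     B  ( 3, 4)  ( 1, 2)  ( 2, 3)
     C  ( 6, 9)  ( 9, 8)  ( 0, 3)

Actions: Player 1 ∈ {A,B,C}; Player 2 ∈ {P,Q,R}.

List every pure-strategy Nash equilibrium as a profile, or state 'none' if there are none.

NE set: (C,P)

(A,P): not NE [P1→C gives 6>5; P2→R gives 7>4]
(A,Q): not NE [P1→C gives 9>8; P2→R gives 7>0]
(A,R): not NE [P1→B gives 2>0]
(B,P): not NE [P1→C gives 6>3]
(B,Q): not NE [P1→C gives 9>1; P2→P gives 4>2]
(B,R): not NE [P2→P gives 4>3]
(C,P): NE
(C,Q): not NE [P2→P gives 9>8]
(C,R): not NE [P1→B gives 2>0; P2→P gives 9>3]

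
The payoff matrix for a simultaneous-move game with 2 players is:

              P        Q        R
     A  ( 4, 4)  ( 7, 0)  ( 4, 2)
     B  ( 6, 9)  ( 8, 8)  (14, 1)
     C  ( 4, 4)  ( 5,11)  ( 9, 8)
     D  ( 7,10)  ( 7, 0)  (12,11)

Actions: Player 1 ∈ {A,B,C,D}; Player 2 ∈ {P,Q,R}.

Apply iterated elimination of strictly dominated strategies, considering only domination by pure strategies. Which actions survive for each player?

P1 drop A (B beats it: P:6>4 Q:8>7 R:14>4)
P1 drop C (B beats it: P:6>4 Q:8>5 R:14>9)
P2 drop Q (P beats it: B:9>8 D:10>0)
P1→{B,D} P2→{P,R}

Survivors P1:{B,D} P2:{P,R}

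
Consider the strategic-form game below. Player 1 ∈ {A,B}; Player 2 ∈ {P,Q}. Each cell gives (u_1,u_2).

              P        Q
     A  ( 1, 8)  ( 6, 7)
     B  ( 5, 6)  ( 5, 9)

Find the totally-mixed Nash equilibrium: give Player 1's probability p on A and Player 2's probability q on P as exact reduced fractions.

(p,q) = (3/4, 1/5)

P1 indiff ⇒ q·1+(1-q)·6 = q·5+(1-q)·5 ⇒ q(-4) = (1-q)(-1) ⇒ q = 1/5
P2 indiff ⇒ p·8+(1-p)·6 = p·7+(1-p)·9 ⇒ p(1) = (1-p)(3) ⇒ p = 3/4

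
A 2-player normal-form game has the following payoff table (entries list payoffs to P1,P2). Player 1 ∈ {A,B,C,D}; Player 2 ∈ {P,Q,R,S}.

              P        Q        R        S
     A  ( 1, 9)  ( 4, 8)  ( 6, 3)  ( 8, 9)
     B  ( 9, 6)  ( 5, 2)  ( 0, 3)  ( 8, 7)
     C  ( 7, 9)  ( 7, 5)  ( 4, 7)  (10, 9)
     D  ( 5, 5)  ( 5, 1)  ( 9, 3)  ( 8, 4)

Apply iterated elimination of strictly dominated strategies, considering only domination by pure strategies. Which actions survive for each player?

P2 drop Q (P beats it: A:9>8 B:6>2 C:9>5 D:5>1)
P2 drop R (P beats it: A:9>3 B:6>3 C:9>7 D:5>3)
P1 drop A (C beats it: P:7>1 S:10>8)
P1 drop D (C beats it: P:7>5 S:10>8)
P1→{B,C} P2→{P,S}

IESDS → P1:{B,C} P2:{P,S}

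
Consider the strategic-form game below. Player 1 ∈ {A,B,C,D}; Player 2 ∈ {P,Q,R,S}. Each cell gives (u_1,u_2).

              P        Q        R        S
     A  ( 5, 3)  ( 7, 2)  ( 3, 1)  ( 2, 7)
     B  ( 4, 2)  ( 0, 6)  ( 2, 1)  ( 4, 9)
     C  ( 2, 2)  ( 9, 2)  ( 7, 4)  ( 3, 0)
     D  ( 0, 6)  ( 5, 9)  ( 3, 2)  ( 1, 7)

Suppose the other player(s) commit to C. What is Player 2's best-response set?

u_2(P vs C) = 2
u_2(Q vs C) = 2
u_2(R vs C) = 4
u_2(S vs C) = 0
max payoff 4 at {R}

BR_2 = {R}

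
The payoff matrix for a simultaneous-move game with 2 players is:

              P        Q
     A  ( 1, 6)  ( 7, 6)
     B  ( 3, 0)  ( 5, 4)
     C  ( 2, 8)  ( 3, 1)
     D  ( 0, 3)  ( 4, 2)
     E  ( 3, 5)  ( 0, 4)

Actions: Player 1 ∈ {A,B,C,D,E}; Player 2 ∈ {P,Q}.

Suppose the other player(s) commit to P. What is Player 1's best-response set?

u_1(A vs P) = 1
u_1(B vs P) = 3
u_1(C vs P) = 2
u_1(D vs P) = 0
u_1(E vs P) = 3
max payoff 3 at {B,E}

argmax u_1 = {B,E}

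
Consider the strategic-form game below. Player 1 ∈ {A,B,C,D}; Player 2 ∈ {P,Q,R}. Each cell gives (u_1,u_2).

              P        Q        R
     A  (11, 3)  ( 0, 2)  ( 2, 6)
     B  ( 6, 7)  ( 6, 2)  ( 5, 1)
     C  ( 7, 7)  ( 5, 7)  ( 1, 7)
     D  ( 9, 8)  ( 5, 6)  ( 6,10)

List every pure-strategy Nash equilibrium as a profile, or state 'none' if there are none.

NE set: (D,R)

(A,P): not NE [P2→R gives 6>3]
(A,Q): not NE [P1→B gives 6>0; P2→R gives 6>2]
(A,R): not NE [P1→D gives 6>2]
(B,P): not NE [P1→A gives 11>6]
(B,Q): not NE [P2→P gives 7>2]
(B,R): not NE [P1→D gives 6>5; P2→P gives 7>1]
(C,P): not NE [P1→A gives 11>7]
(C,Q): not NE [P1→B gives 6>5]
(C,R): not NE [P1→D gives 6>1]
(D,P): not NE [P1→A gives 11>9; P2→R gives 10>8]
(D,Q): not NE [P1→B gives 6>5; P2→R gives 10>6]
(D,R): NE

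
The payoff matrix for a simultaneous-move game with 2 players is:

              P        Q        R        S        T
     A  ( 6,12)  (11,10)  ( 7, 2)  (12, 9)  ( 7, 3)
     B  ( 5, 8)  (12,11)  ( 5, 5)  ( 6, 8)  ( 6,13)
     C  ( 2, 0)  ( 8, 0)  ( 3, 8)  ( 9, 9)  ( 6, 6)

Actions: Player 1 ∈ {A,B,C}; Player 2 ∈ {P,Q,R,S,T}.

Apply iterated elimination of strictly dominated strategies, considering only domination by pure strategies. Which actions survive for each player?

P1 drop C (A beats it: P:6>2 Q:11>8 R:7>3 S:12>9 T:7>6)
P2 drop R (P beats it: A:12>2 B:8>5)
P2 drop S (Q beats it: A:10>9 B:11>8)
P1→{A,B} P2→{P,Q,T}

Remaining: P1:{A,B} P2:{P,Q,T}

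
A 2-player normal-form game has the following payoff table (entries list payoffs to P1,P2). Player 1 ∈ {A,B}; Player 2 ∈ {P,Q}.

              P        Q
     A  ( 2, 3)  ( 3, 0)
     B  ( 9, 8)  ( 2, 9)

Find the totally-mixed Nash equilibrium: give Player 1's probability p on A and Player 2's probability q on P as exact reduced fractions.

P1 indiff ⇒ q·2+(1-q)·3 = q·9+(1-q)·2 ⇒ q(-7) = (1-q)(-1) ⇒ q = 1/8
P2 indiff ⇒ p·3+(1-p)·8 = p·0+(1-p)·9 ⇒ p(3) = (1-p)(1) ⇒ p = 1/4

(p,q) = (1/4, 1/8)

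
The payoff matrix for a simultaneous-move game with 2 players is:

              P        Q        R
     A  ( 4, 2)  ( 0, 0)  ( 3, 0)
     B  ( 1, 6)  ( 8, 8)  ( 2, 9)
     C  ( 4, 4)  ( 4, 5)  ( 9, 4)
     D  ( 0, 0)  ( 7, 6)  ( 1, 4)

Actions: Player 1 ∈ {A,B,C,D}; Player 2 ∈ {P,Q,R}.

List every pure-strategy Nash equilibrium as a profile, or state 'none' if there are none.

(A,P): NE
(A,Q): not NE [P1→B gives 8>0; P2→P gives 2>0]
(A,R): not NE [P1→C gives 9>3; P2→P gives 2>0]
(B,P): not NE [P1→C gives 4>1; P2→R gives 9>6]
(B,Q): not NE [P2→R gives 9>8]
(B,R): not NE [P1→C gives 9>2]
(C,P): not NE [P2→Q gives 5>4]
(C,Q): not NE [P1→B gives 8>4]
(C,R): not NE [P2→Q gives 5>4]
(D,P): not NE [P1→C gives 4>0; P2→Q gives 6>0]
(D,Q): not NE [P1→B gives 8>7]
(D,R): not NE [P1→C gives 9>1; P2→Q gives 6>4]

Nash profiles: (A,P)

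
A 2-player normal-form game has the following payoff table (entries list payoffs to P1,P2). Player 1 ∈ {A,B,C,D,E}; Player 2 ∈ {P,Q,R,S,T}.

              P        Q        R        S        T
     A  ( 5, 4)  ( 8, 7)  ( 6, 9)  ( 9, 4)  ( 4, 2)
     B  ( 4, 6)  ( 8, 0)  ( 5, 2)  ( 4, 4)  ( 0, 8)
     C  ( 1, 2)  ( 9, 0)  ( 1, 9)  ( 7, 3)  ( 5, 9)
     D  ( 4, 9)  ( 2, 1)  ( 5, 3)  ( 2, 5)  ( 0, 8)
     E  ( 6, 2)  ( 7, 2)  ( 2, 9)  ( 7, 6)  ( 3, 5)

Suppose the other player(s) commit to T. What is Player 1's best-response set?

u_1(A vs T) = 4
u_1(B vs T) = 0
u_1(C vs T) = 5
u_1(D vs T) = 0
u_1(E vs T) = 3
max payoff 5 at {C}

argmax u_1 = {C}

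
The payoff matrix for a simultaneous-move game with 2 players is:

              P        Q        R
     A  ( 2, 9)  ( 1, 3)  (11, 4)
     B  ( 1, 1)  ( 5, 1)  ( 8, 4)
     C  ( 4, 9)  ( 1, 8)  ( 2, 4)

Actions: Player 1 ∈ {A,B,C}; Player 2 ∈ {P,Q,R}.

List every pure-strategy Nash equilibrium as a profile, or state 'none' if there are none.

NE set: (C,P)

(A,P): not NE [P1→C gives 4>2]
(A,Q): not NE [P1→B gives 5>1; P2→P gives 9>3]
(A,R): not NE [P2→P gives 9>4]
(B,P): not NE [P1→C gives 4>1; P2→R gives 4>1]
(B,Q): not NE [P2→R gives 4>1]
(B,R): not NE [P1→A gives 11>8]
(C,P): NE
(C,Q): not NE [P1→B gives 5>1; P2→P gives 9>8]
(C,R): not NE [P1→A gives 11>2; P2→P gives 9>4]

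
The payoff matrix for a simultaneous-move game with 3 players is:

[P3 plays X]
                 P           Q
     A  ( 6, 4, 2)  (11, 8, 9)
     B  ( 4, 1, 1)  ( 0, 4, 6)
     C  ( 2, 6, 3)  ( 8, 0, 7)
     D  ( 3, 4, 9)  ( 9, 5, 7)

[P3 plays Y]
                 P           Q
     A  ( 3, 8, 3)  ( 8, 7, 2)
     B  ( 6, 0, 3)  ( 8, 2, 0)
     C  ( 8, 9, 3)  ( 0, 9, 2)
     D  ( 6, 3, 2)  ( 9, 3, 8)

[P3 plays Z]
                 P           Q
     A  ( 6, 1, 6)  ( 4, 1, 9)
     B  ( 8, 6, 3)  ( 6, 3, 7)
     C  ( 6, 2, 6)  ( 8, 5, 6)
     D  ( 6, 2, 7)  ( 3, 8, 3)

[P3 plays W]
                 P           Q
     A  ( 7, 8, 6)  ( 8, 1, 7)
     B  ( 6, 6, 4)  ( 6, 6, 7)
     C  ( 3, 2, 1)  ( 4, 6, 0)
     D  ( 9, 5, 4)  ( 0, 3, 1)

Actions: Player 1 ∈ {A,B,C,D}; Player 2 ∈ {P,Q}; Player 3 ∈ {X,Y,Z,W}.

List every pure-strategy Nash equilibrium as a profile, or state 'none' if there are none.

(A,P,X): not NE [P2→Q gives 8>4; P3→W gives 6>2]
(A,P,Y): not NE [P1→C gives 8>3; P3→W gives 6>3]
(A,P,Z): not NE [P1→B gives 8>6]
(A,P,W): not NE [P1→D gives 9>7]
(A,Q,X): NE
(A,Q,Y): not NE [P1→D gives 9>8; P2→P gives 8>7; P3→Z gives 9>2]
(A,Q,Z): not NE [P1→C gives 8>4]
(A,Q,W): not NE [P2→P gives 8>1; P3→Z gives 9>7]
(B,P,X): not NE [P1→A gives 6>4; P2→Q gives 4>1; P3→W gives 4>1]
(B,P,Y): not NE [P1→C gives 8>6; P2→Q gives 2>0; P3→W gives 4>3]
(B,P,Z): not NE [P3→W gives 4>3]
(B,P,W): not NE [P1→D gives 9>6]
(B,Q,X): not NE [P1→A gives 11>0; P3→W gives 7>6]
(B,Q,Y): not NE [P1→D gives 9>8; P3→W gives 7>0]
(B,Q,Z): not NE [P1→C gives 8>6; P2→P gives 6>3]
(B,Q,W): not NE [P1→A gives 8>6]
(C,P,X): not NE [P1→A gives 6>2; P3→Z gives 6>3]
(C,P,Y): not NE [P3→Z gives 6>3]
(C,P,Z): not NE [P1→B gives 8>6; P2→Q gives 5>2]
(C,P,W): not NE [P1→D gives 9>3; P2→Q gives 6>2; P3→Z gives 6>1]
(C,Q,X): not NE [P1→A gives 11>8; P2→P gives 6>0]
(C,Q,Y): not NE [P1→D gives 9>0; P3→X gives 7>2]
(C,Q,Z): not NE [P3→X gives 7>6]
(C,Q,W): not NE [P1→A gives 8>4; P3→X gives 7>0]
(D,P,X): not NE [P1→A gives 6>3; P2→Q gives 5>4]
(D,P,Y): not NE [P1→C gives 8>6; P3→X gives 9>2]
(D,P,Z): not NE [P1→B gives 8>6; P2→Q gives 8>2; P3→X gives 9>7]
(D,P,W): not NE [P3→X gives 9>4]
(D,Q,X): not NE [P1→A gives 11>9; P3→Y gives 8>7]
(D,Q,Y): NE
(D,Q,Z): not NE [P1→C gives 8>3; P3→Y gives 8>3]
(D,Q,W): not NE [P1→A gives 8>0; P2→P gives 5>3; P3→Y gives 8>1]

NE set: (A,Q,X), (D,Q,Y)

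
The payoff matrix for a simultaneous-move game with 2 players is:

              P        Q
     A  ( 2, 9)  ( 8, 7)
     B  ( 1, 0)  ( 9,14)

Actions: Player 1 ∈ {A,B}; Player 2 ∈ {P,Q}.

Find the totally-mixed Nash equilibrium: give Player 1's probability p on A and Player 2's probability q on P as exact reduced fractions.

(p,q) = (7/8, 1/2)

P1 indiff ⇒ q·2+(1-q)·8 = q·1+(1-q)·9 ⇒ q(1) = (1-q)(1) ⇒ q = 1/2
P2 indiff ⇒ p·9+(1-p)·0 = p·7+(1-p)·14 ⇒ p(2) = (1-p)(14) ⇒ p = 7/8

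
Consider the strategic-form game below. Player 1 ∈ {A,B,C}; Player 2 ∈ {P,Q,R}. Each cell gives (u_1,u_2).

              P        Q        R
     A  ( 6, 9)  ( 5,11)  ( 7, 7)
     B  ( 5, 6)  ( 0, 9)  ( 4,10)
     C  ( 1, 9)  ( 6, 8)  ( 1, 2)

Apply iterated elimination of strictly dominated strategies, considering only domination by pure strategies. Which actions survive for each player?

P1 drop B (A beats it: P:6>5 Q:5>0 R:7>4)
P2 drop R (P beats it: A:9>7 C:9>2)
P1→{A,C} P2→{P,Q}

Remaining: P1:{A,C} P2:{P,Q}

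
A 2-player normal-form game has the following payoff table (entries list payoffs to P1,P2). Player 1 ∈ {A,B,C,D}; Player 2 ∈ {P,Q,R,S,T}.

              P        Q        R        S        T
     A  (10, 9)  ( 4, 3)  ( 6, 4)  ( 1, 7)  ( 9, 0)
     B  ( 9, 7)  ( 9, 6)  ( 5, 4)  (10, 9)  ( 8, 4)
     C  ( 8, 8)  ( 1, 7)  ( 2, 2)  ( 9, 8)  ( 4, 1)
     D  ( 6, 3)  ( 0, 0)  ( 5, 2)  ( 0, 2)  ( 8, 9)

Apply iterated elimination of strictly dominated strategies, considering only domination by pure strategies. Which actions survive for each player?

IESDS → P1:{A,B} P2:{P,S}

P1 drop C (B beats it: P:9>8 Q:9>1 R:5>2 S:10>9 T:8>4)
P1 drop D (A beats it: P:10>6 Q:4>0 R:6>5 S:1>0 T:9>8)
P2 drop Q (P beats it: A:9>3 B:7>6)
P2 drop R (P beats it: A:9>4 B:7>4)
P2 drop T (P beats it: A:9>0 B:7>4)
P1→{A,B} P2→{P,S}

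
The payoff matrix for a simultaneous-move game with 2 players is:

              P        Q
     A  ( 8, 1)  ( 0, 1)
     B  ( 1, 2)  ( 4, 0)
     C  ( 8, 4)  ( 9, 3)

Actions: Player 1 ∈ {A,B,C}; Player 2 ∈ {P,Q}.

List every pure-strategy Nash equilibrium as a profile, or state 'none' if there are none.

(A,P): NE
(A,Q): not NE [P1→C gives 9>0]
(B,P): not NE [P1→C gives 8>1]
(B,Q): not NE [P1→C gives 9>4; P2→P gives 2>0]
(C,P): NE
(C,Q): not NE [P2→P gives 4>3]

PSNE = {(A,P), (C,P)}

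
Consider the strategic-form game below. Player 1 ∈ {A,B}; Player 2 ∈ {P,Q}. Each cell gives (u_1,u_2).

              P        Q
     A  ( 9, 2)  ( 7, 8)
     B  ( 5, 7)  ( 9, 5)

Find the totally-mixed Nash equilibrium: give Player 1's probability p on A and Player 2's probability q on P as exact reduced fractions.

P1 indiff ⇒ q·9+(1-q)·7 = q·5+(1-q)·9 ⇒ q(4) = (1-q)(2) ⇒ q = 1/3
P2 indiff ⇒ p·2+(1-p)·7 = p·8+(1-p)·5 ⇒ p(-6) = (1-p)(-2) ⇒ p = 1/4

(p,q) = (1/4, 1/3)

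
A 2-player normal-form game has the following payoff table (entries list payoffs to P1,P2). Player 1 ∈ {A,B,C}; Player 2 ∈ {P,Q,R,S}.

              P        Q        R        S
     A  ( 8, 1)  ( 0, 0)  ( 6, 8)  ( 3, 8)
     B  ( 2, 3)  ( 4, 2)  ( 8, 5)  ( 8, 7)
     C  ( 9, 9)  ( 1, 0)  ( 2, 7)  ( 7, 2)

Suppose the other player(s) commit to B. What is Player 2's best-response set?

u_2(P vs B) = 3
u_2(Q vs B) = 2
u_2(R vs B) = 5
u_2(S vs B) = 7
max payoff 7 at {S}

BR_2 = {S}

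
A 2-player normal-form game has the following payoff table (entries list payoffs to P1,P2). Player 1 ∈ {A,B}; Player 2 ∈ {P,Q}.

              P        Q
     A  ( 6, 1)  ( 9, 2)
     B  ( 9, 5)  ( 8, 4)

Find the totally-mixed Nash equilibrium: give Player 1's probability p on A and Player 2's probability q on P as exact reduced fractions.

P1 mixes 1/2 on A; P2 mixes 1/4 on P

P1 indiff ⇒ q·6+(1-q)·9 = q·9+(1-q)·8 ⇒ q(-3) = (1-q)(-1) ⇒ q = 1/4
P2 indiff ⇒ p·1+(1-p)·5 = p·2+(1-p)·4 ⇒ p(-1) = (1-p)(-1) ⇒ p = 1/2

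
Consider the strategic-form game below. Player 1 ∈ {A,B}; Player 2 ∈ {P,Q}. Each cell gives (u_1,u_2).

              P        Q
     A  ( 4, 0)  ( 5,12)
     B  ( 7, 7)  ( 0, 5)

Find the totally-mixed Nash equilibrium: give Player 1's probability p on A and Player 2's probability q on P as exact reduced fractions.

P1 indiff ⇒ q·4+(1-q)·5 = q·7+(1-q)·0 ⇒ q(-3) = (1-q)(-5) ⇒ q = 5/8
P2 indiff ⇒ p·0+(1-p)·7 = p·12+(1-p)·5 ⇒ p(-12) = (1-p)(-2) ⇒ p = 1/7

p=1/7, q=5/8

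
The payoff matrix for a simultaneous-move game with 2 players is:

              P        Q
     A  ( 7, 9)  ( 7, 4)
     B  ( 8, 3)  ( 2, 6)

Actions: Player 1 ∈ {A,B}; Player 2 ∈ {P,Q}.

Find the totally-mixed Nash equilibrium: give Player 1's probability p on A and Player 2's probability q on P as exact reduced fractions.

P1 indiff ⇒ q·7+(1-q)·7 = q·8+(1-q)·2 ⇒ q(-1) = (1-q)(-5) ⇒ q = 5/6
P2 indiff ⇒ p·9+(1-p)·3 = p·4+(1-p)·6 ⇒ p(5) = (1-p)(3) ⇒ p = 3/8

P1 mixes 3/8 on A; P2 mixes 5/6 on P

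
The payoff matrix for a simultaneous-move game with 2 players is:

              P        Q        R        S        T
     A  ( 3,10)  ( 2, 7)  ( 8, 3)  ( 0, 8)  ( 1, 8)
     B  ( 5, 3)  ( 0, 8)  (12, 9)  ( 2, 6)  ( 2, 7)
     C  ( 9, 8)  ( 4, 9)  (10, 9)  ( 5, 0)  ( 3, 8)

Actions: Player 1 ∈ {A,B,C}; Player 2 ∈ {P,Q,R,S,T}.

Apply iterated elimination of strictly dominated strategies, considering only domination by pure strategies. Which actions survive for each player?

Remaining: P1:{B,C} P2:{Q,R}

P1 drop A (C beats it: P:9>3 Q:4>2 R:10>8 S:5>0 T:3>1)
P2 drop P (Q beats it: B:8>3 C:9>8)
P2 drop S (Q beats it: B:8>6 C:9>0)
P2 drop T (Q beats it: B:8>7 C:9>8)
P1→{B,C} P2→{Q,R}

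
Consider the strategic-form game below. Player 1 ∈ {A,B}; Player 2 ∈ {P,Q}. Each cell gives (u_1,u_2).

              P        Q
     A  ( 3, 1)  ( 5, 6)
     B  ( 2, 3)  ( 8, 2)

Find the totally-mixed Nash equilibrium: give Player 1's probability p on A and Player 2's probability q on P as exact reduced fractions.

P1 indiff ⇒ q·3+(1-q)·5 = q·2+(1-q)·8 ⇒ q(1) = (1-q)(3) ⇒ q = 3/4
P2 indiff ⇒ p·1+(1-p)·3 = p·6+(1-p)·2 ⇒ p(-5) = (1-p)(-1) ⇒ p = 1/6

P1 mixes 1/6 on A; P2 mixes 3/4 on P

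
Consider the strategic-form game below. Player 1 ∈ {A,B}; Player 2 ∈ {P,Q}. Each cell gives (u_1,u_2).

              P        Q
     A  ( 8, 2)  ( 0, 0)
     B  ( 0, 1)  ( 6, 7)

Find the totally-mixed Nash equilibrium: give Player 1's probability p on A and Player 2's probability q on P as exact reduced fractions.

(p,q) = (3/4, 3/7)

P1 indiff ⇒ q·8+(1-q)·0 = q·0+(1-q)·6 ⇒ q(8) = (1-q)(6) ⇒ q = 3/7
P2 indiff ⇒ p·2+(1-p)·1 = p·0+(1-p)·7 ⇒ p(2) = (1-p)(6) ⇒ p = 3/4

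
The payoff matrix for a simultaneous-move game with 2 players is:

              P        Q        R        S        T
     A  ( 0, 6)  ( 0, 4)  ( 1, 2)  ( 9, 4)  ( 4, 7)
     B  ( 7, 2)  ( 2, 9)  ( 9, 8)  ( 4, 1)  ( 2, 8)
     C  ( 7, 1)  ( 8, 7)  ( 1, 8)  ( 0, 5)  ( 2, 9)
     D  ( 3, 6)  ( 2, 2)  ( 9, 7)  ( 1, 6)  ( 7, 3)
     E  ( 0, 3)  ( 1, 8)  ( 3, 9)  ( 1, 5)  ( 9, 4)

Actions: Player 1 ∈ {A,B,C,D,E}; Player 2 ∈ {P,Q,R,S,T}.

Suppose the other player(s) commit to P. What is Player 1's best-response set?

u_1(A vs P) = 0
u_1(B vs P) = 7
u_1(C vs P) = 7
u_1(D vs P) = 3
u_1(E vs P) = 0
max payoff 7 at {B,C}

argmax u_1 = {B,C}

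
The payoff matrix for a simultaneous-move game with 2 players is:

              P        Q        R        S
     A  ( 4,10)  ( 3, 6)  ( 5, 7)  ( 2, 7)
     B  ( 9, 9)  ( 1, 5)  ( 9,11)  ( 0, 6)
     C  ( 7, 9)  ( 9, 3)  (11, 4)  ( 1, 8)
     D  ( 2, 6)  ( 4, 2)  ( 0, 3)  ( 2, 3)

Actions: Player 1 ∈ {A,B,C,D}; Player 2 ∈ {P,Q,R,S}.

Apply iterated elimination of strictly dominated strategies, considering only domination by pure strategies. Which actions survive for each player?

P2 drop Q (P beats it: A:10>6 B:9>5 C:9>3 D:6>2)
P2 drop S (P beats it: A:10>7 B:9>6 C:9>8 D:6>3)
P1 drop A (B beats it: P:9>4 R:9>5)
P1 drop D (B beats it: P:9>2 R:9>0)
P1→{B,C} P2→{P,R}

Remaining: P1:{B,C} P2:{P,R}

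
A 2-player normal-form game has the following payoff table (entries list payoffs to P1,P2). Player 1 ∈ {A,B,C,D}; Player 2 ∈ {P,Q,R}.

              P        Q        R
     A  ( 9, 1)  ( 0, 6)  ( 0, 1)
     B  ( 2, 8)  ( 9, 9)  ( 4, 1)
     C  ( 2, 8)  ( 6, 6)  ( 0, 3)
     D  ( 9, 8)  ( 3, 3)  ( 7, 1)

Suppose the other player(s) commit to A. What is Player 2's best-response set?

u_2(P vs A) = 1
u_2(Q vs A) = 6
u_2(R vs A) = 1
max payoff 6 at {Q}

BR_2 = {Q}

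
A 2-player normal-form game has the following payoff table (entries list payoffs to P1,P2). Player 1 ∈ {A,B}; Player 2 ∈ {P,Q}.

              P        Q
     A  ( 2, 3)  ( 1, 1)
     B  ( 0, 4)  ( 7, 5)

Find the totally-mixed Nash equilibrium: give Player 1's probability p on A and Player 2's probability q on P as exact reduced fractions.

P1 indiff ⇒ q·2+(1-q)·1 = q·0+(1-q)·7 ⇒ q(2) = (1-q)(6) ⇒ q = 3/4
P2 indiff ⇒ p·3+(1-p)·4 = p·1+(1-p)·5 ⇒ p(2) = (1-p)(1) ⇒ p = 1/3

P1 mixes 1/3 on A; P2 mixes 3/4 on P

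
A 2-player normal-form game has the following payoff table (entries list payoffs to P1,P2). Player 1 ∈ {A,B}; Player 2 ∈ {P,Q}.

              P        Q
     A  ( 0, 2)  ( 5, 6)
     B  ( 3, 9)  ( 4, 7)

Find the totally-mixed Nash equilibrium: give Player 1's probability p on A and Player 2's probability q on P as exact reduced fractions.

p=1/3, q=1/4

P1 indiff ⇒ q·0+(1-q)·5 = q·3+(1-q)·4 ⇒ q(-3) = (1-q)(-1) ⇒ q = 1/4
P2 indiff ⇒ p·2+(1-p)·9 = p·6+(1-p)·7 ⇒ p(-4) = (1-p)(-2) ⇒ p = 1/3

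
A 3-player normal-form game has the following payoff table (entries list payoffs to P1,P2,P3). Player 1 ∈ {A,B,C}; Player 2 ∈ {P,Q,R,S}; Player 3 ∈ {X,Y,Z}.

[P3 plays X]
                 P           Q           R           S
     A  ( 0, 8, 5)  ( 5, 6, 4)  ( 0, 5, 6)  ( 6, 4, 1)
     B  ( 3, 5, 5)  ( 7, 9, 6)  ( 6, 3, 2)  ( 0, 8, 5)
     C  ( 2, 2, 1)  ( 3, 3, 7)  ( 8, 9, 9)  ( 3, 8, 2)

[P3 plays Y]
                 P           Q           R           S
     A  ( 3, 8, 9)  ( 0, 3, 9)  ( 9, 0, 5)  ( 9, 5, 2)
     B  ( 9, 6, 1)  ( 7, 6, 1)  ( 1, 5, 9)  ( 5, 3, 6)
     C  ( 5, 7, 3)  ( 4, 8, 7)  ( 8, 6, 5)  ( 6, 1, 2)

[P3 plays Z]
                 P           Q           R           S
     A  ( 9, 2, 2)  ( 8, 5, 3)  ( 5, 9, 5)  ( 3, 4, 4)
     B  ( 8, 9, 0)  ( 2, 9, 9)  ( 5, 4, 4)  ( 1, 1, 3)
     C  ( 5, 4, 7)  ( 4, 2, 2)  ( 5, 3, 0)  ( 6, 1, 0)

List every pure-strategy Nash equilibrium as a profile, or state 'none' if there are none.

(A,P,X): not NE [P1→B gives 3>0; P3→Y gives 9>5]
(A,P,Y): not NE [P1→B gives 9>3]
(A,P,Z): not NE [P2→R gives 9>2; P3→Y gives 9>2]
(A,Q,X): not NE [P1→B gives 7>5; P2→P gives 8>6; P3→Y gives 9>4]
(A,Q,Y): not NE [P1→B gives 7>0; P2→P gives 8>3]
(A,Q,Z): not NE [P2→R gives 9>5; P3→Y gives 9>3]
(A,R,X): not NE [P1→C gives 8>0; P2→P gives 8>5]
(A,R,Y): not NE [P2→P gives 8>0; P3→X gives 6>5]
(A,R,Z): not NE [P3→X gives 6>5]
(A,S,X): not NE [P2→P gives 8>4; P3→Z gives 4>1]
(A,S,Y): not NE [P2→P gives 8>5; P3→Z gives 4>2]
(A,S,Z): not NE [P1→C gives 6>3; P2→R gives 9>4]
(B,P,X): not NE [P2→Q gives 9>5]
(B,P,Y): not NE [P3→X gives 5>1]
(B,P,Z): not NE [P1→A gives 9>8; P3→X gives 5>0]
(B,Q,X): not NE [P3→Z gives 9>6]
(B,Q,Y): not NE [P3→Z gives 9>1]
(B,Q,Z): not NE [P1→A gives 8>2]
(B,R,X): not NE [P1→C gives 8>6; P2→Q gives 9>3; P3→Y gives 9>2]
(B,R,Y): not NE [P1→A gives 9>1; P2→Q gives 6>5]
(B,R,Z): not NE [P2→Q gives 9>4; P3→Y gives 9>4]
(B,S,X): not NE [P1→A gives 6>0; P2→Q gives 9>8; P3→Y gives 6>5]
(B,S,Y): not NE [P1→A gives 9>5; P2→Q gives 6>3]
(B,S,Z): not NE [P1→C gives 6>1; P2→Q gives 9>1; P3→Y gives 6>3]
(C,P,X): not NE [P1→B gives 3>2; P2→R gives 9>2; P3→Z gives 7>1]
(C,P,Y): not NE [P1→B gives 9>5; P2→Q gives 8>7; P3→Z gives 7>3]
(C,P,Z): not NE [P1→A gives 9>5]
(C,Q,X): not NE [P1→B gives 7>3; P2→R gives 9>3]
(C,Q,Y): not NE [P1→B gives 7>4]
(C,Q,Z): not NE [P1→A gives 8>4; P2→P gives 4>2; P3→Y gives 7>2]
(C,R,X): NE
(C,R,Y): not NE [P1→A gives 9>8; P2→Q gives 8>6; P3→X gives 9>5]
(C,R,Z): not NE [P2→P gives 4>3; P3→X gives 9>0]
(C,S,X): not NE [P1→A gives 6>3; P2→R gives 9>8]
(C,S,Y): not NE [P1→A gives 9>6; P2→Q gives 8>1]
(C,S,Z): not NE [P2→P gives 4>1; P3→Y gives 2>0]

Nash profiles: (C,R,X)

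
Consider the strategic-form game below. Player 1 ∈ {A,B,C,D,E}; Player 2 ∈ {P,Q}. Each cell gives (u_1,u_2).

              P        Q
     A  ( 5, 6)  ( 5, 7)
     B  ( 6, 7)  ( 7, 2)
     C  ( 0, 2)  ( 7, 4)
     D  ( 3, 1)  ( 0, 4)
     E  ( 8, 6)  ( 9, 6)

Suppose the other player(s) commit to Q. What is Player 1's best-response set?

u_1(A vs Q) = 5
u_1(B vs Q) = 7
u_1(C vs Q) = 7
u_1(D vs Q) = 0
u_1(E vs Q) = 9
max payoff 9 at {E}

argmax u_1 = {E}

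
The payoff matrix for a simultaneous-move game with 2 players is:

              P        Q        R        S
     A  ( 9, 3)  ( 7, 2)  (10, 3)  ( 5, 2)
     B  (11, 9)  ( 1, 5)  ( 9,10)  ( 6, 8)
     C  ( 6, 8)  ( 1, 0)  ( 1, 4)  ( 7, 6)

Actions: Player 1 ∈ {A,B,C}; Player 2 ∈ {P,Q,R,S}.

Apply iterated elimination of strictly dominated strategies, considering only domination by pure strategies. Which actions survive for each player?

IESDS → P1:{A,B} P2:{P,R}

P2 drop Q (P beats it: A:3>2 B:9>5 C:8>0)
P2 drop S (P beats it: A:3>2 B:9>8 C:8>6)
P1 drop C (A beats it: P:9>6 R:10>1)
P1→{A,B} P2→{P,R}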